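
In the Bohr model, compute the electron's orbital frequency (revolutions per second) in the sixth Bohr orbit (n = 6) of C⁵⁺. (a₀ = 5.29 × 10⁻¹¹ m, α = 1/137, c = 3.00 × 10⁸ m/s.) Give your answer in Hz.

1.10 × 10¹⁵ Hz

r = n²a₀/Z = 3.17 × 10⁻¹⁰ m, v = Zαc/n = 2.19 × 10⁶ m/s
f = v/(2πr) = 1.10 × 10¹⁵ Hz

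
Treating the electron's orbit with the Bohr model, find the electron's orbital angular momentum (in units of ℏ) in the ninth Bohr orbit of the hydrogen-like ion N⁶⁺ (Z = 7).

9

L_n = nℏ, so L/ℏ = n = 9.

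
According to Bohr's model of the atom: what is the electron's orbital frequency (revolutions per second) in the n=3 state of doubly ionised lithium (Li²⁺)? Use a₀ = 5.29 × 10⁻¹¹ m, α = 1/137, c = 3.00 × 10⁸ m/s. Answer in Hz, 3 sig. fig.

2.20 × 10¹⁵ Hz

r = n²a₀/Z = 1.59 × 10⁻¹⁰ m, v = Zαc/n = 2.19 × 10⁶ m/s
f = v/(2πr) = 2.20 × 10¹⁵ Hz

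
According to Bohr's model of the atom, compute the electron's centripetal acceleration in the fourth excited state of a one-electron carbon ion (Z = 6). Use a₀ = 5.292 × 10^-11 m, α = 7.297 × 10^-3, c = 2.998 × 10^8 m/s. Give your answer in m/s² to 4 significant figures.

r = n²a₀/Z = 2.205 × 10^-10 m, v = Zαc/n = 2.625 × 10^6 m/s
a = v²/r = (2.625 × 10^6)² / 2.205 × 10^-10 = 3.125 × 10^22 m/s²

3.125 × 10^22 m/s²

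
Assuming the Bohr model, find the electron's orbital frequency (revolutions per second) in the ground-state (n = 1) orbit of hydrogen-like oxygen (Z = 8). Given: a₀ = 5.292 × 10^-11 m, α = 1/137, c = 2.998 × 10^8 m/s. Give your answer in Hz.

r = n²a₀/Z = 6.615 × 10^-12 m, v = Zαc/n = 1.751 × 10^7 m/s
f = v/(2πr) = 4.212 × 10^17 Hz

4.212 × 10^17 Hz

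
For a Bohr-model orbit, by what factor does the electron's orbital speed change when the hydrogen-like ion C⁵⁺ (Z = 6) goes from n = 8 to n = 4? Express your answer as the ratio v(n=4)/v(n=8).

2

v ∝ Z^1 · n^-1; with Z fixed, v ∝ n^-1.
v(n=4)/v(n=8) = (4/8)^-1 = 2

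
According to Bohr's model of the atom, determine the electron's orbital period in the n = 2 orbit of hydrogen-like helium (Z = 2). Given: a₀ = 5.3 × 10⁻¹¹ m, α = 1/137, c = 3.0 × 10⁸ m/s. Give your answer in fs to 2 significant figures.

0.30 fs

r = n²a₀/Z = 2²·5.3 × 10⁻¹¹/2 = 1.1 × 10⁻¹⁰ m
v = Zαc/n = 2·0.0073·3.0 × 10⁸/2 = 2.2 × 10⁶ m/s
T = 2πr/v = 3.0 × 10⁻¹⁶ s = 0.30 fs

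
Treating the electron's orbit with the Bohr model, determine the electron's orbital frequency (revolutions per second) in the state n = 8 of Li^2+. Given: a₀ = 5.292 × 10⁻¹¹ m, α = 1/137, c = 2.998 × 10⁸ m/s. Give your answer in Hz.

r = n²a₀/Z = 1.129 × 10⁻⁹ m, v = Zαc/n = 8.206 × 10⁵ m/s
f = v/(2πr) = 1.157 × 10¹⁴ Hz

1.157 × 10¹⁴ Hz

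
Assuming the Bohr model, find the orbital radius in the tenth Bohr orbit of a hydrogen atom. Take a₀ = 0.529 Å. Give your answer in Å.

52.9 Å

r_n = n²a₀/Z = 10² × 0.529 / 1
    = 100 × 0.529 / 1 = 52.9 Å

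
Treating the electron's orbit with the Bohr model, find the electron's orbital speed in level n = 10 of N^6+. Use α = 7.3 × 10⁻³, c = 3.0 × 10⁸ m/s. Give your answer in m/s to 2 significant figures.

1.5 × 10⁶ m/s

v_n = Zαc/n = 7 × 0.0073 × 3.0 × 10⁸ / 10
    = 1.5 × 10⁶ m/s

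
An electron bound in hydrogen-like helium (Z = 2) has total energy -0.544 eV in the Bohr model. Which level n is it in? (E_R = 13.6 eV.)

E_n = −E_R Z²/n² ⇒ n² = E_R Z²/(−E_n) = 13.6 × 2² / 0.544 ≈ 100.00
n = 10

10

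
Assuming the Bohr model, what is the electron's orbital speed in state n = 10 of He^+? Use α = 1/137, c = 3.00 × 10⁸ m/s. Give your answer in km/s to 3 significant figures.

438 km/s

v_n = Zαc/n = 2 × 0.00730 × 3.00 × 10⁸ / 10
    = 438 km/s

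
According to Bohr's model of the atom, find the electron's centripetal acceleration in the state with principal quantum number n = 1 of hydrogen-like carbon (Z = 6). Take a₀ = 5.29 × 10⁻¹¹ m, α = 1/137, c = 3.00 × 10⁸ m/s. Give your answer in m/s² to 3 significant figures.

1.96 × 10²⁵ m/s²

r = n²a₀/Z = 8.82 × 10⁻¹² m, v = Zαc/n = 1.31 × 10⁷ m/s
a = v²/r = (1.31 × 10⁷)² / 8.82 × 10⁻¹² = 1.96 × 10²⁵ m/s²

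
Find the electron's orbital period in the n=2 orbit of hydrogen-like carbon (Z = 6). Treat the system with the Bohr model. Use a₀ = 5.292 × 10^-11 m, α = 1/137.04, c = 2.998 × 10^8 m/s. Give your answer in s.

3.378 × 10^-17 s

r = n²a₀/Z = 2²·5.292 × 10^-11/6 = 3.528 × 10^-11 m
v = Zαc/n = 6·0.007297·2.998 × 10^8/2 = 6.563 × 10^6 m/s
T = 2πr/v = 3.378 × 10^-17 s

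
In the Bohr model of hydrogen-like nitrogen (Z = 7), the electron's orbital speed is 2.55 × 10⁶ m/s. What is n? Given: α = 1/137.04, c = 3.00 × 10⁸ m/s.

6

v_n = Zαc/n ⇒ n = Zαc/v = 7 × 0.00730 × 3.00 × 10⁸ / 2.55 × 10⁶ ≈ 6.01
n = 6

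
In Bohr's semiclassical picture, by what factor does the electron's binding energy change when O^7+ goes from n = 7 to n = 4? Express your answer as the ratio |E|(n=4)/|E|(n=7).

|E| ∝ Z^2 · n^-2; with Z fixed, |E| ∝ n^-2.
|E|(n=4)/|E|(n=7) = (4/7)^-2 = 49/16

49/16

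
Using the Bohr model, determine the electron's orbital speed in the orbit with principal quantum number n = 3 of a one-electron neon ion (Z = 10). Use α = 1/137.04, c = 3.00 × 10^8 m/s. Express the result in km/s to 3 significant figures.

7300 km/s

v_n = Zαc/n = 10 × 0.00730 × 3.00 × 10^8 / 3
    = 7300 km/s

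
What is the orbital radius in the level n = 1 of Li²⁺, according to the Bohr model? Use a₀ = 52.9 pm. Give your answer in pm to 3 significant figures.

r_n = n²a₀/Z = 1² × 52.9 / 3
    = 1 × 52.9 / 3 = 17.6 pm

17.6 pm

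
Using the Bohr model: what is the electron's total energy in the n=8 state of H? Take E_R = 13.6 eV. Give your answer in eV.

-0.212 eV

E_n = −E_R·Z²/n² = −13.6 × 1²/8² = -0.212 eV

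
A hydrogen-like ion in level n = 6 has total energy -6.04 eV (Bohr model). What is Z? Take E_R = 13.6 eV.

E_n = −E_R Z²/n² ⇒ Z² = −E_n n²/E_R = 6.04 × 6² / 13.6 ≈ 15.99
Z = 4

4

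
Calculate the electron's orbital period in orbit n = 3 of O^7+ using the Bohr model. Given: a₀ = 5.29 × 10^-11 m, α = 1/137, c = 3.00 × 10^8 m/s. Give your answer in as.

r = n²a₀/Z = 3²·5.29 × 10^-11/8 = 5.95 × 10^-11 m
v = Zαc/n = 8·0.00730·3.00 × 10^8/3 = 5.84 × 10^6 m/s
T = 2πr/v = 6.40 × 10^-17 s = 64.0 as

64.0 as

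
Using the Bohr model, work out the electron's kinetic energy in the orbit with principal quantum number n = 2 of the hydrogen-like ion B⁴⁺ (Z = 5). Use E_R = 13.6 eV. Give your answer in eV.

85.0 eV

For a Coulomb orbit the virial theorem gives K = −E_n.
E_n = −E_R·Z²/n², so K = E_R·Z²/n² = 13.6 × 5²/2² = 85.0 eV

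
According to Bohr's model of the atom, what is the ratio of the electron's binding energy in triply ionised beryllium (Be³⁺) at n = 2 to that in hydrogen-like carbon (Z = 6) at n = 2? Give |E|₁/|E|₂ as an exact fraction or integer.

|E| ∝ Z^2 · n^-2
|E|₁/|E|₂ = (4/6)^2 · (2/2)^-2 = 4/9

4/9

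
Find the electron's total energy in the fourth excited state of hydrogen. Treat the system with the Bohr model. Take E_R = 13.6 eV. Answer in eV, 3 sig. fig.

-0.544 eV

E_n = −E_R·Z²/n² = −13.6 × 1²/5² = -0.544 eV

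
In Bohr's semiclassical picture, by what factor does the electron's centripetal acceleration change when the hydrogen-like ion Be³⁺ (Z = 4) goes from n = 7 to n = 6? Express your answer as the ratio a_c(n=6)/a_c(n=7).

a_c ∝ Z^3 · n^-4; with Z fixed, a_c ∝ n^-4.
a_c(n=6)/a_c(n=7) = (6/7)^-4 = 2401/1296

2401/1296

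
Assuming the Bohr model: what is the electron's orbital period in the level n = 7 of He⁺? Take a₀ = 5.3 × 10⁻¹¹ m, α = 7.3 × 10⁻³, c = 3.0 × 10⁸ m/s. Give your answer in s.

1.3 × 10⁻¹⁴ s

r = n²a₀/Z = 7²·5.3 × 10⁻¹¹/2 = 1.3 × 10⁻⁹ m
v = Zαc/n = 2·0.0073·3.0 × 10⁸/7 = 6.3 × 10⁵ m/s
T = 2πr/v = 1.3 × 10⁻¹⁴ s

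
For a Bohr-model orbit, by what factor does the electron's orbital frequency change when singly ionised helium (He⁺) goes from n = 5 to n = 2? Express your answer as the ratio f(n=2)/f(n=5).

125/8

f ∝ Z^2 · n^-3; with Z fixed, f ∝ n^-3.
f(n=2)/f(n=5) = (2/5)^-3 = 125/8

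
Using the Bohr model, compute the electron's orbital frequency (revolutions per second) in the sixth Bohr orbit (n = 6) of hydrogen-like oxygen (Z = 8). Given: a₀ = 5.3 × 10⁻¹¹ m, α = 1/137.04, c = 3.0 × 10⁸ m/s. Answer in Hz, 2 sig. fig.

r = n²a₀/Z = 2.4 × 10⁻¹⁰ m, v = Zαc/n = 2.9 × 10⁶ m/s
f = v/(2πr) = 1.9 × 10¹⁵ Hz

1.9 × 10¹⁵ Hz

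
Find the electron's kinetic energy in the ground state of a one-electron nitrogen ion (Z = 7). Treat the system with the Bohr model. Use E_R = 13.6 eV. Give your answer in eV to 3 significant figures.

666 eV

For a Coulomb orbit the virial theorem gives K = −E_n.
E_n = −E_R·Z²/n², so K = E_R·Z²/n² = 13.6 × 7²/1² = 666 eV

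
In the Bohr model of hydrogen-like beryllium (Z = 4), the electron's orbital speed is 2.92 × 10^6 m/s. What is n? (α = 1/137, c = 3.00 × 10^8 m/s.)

v_n = Zαc/n ⇒ n = Zαc/v = 4 × 0.00730 × 3.00 × 10^8 / 2.92 × 10^6 ≈ 3.00
n = 3

3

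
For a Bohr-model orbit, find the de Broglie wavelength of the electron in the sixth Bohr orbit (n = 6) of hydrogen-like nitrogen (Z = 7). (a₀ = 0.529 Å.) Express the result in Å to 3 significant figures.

The Bohr quantisation condition is nλ = 2πr_n.
r_n = n²a₀/Z = 2.72 Å
λ = 2πr_n/n = 2π·2.72/6 = 2.85 Å

2.85 Å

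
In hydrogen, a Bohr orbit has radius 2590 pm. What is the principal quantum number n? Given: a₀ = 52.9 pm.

7

r_n = n²a₀/Z ⇒ n² = rZ/a₀ = 2590 × 1 / 52.9 ≈ 48.96
n = 7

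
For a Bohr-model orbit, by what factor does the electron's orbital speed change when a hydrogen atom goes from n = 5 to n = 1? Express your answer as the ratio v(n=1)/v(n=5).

5

v ∝ Z^1 · n^-1; with Z fixed, v ∝ n^-1.
v(n=1)/v(n=5) = (1/5)^-1 = 5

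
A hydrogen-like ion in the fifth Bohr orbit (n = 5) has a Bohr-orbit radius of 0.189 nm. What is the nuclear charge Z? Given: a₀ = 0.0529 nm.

7

r_n = n²a₀/Z ⇒ Z = n²a₀/r = 5² × 0.0529 / 0.189 ≈ 7.00
Z = 7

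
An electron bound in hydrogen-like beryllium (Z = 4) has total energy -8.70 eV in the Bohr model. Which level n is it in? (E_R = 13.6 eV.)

5

E_n = −E_R Z²/n² ⇒ n² = E_R Z²/(−E_n) = 13.6 × 4² / 8.70 ≈ 25.01
n = 5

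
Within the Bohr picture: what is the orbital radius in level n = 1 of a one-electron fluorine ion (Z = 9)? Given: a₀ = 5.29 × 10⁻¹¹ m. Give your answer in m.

r_n = n²a₀/Z = 1² × 5.29 × 10⁻¹¹ / 9
    = 1 × 5.29 × 10⁻¹¹ / 9 = 5.88 × 10⁻¹² m

5.88 × 10⁻¹² m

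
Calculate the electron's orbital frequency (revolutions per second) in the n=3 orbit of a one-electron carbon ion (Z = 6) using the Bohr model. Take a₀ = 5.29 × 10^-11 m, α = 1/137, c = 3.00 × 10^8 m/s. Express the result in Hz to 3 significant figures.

8.78 × 10^15 Hz

r = n²a₀/Z = 7.94 × 10^-11 m, v = Zαc/n = 4.38 × 10^6 m/s
f = v/(2πr) = 8.78 × 10^15 Hz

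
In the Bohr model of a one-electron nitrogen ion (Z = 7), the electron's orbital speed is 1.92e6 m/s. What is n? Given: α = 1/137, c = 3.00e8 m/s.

v_n = Zαc/n ⇒ n = Zαc/v = 7 × 0.00730 × 3.00e8 / 1.92e6 ≈ 7.98
n = 8

8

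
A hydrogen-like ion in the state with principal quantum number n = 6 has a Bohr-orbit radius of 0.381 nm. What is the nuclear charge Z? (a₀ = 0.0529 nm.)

5

r_n = n²a₀/Z ⇒ Z = n²a₀/r = 6² × 0.0529 / 0.381 ≈ 5.00
Z = 5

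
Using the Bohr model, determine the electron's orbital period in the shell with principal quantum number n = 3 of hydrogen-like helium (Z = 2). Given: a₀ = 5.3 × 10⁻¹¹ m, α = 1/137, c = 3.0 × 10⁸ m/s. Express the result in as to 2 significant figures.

1000 as

r = n²a₀/Z = 3²·5.3 × 10⁻¹¹/2 = 2.4 × 10⁻¹⁰ m
v = Zαc/n = 2·0.0073·3.0 × 10⁸/3 = 1.5 × 10⁶ m/s
T = 2πr/v = 1.0 × 10⁻¹⁵ s = 1000 as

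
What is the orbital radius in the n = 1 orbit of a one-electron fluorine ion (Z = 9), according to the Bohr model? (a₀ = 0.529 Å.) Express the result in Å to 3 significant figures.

r_n = n²a₀/Z = 1² × 0.529 / 9
    = 1 × 0.529 / 9 = 0.0588 Å

0.0588 Å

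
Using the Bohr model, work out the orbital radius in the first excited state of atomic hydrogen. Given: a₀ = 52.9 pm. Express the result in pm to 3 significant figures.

212 pm

r_n = n²a₀/Z = 2² × 52.9 / 1
    = 4 × 52.9 / 1 = 212 pm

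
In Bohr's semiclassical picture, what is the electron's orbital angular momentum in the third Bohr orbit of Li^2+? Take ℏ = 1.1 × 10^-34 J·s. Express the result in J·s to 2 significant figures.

L_n = nℏ = 3 × 1.1 × 10^-34 = 3.3 × 10^-34 J·s

3.3 × 10^-34 J·s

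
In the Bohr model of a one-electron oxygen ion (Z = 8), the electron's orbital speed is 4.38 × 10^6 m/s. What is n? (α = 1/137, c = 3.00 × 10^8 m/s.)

v_n = Zαc/n ⇒ n = Zαc/v = 8 × 0.00730 × 3.00 × 10^8 / 4.38 × 10^6 ≈ 4.00
n = 4

4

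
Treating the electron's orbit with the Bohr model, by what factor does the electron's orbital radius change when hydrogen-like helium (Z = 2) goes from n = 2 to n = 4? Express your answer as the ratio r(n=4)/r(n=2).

r ∝ Z^-1 · n^2; with Z fixed, r ∝ n^2.
r(n=4)/r(n=2) = (4/2)^2 = 4

4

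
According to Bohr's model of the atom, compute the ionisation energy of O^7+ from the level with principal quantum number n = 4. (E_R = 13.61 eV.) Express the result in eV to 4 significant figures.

E_n = −E_R·Z²/n² = −13.61 × 8²/4² eV = -54.44 eV
Ionisation energy = −E_n = 54.44 eV

54.44 eV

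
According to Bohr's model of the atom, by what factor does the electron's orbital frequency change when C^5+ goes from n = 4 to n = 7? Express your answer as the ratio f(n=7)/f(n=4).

64/343

f ∝ Z^2 · n^-3; with Z fixed, f ∝ n^-3.
f(n=7)/f(n=4) = (7/4)^-3 = 64/343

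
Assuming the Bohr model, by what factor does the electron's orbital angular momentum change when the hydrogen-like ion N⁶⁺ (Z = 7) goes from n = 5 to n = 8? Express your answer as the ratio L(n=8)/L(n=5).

L = nℏ depends only on n, so L ∝ n.
L(n=8)/L(n=5) = (8/5)^1 = 8/5

8/5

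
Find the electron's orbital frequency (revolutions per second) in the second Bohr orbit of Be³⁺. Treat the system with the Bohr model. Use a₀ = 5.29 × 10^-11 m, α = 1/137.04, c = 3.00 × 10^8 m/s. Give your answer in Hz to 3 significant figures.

1.32 × 10^16 Hz

r = n²a₀/Z = 5.29 × 10^-11 m, v = Zαc/n = 4.38 × 10^6 m/s
f = v/(2πr) = 1.32 × 10^16 Hz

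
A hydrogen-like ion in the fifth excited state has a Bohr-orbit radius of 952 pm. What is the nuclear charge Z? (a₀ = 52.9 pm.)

r_n = n²a₀/Z ⇒ Z = n²a₀/r = 6² × 52.9 / 952 ≈ 2.00
Z = 2

2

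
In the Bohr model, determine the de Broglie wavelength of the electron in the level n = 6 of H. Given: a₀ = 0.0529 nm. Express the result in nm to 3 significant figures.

The Bohr quantisation condition is nλ = 2πr_n.
r_n = n²a₀/Z = 1.90 nm
λ = 2πr_n/n = 2π·1.90/6 = 1.99 nm

1.99 nm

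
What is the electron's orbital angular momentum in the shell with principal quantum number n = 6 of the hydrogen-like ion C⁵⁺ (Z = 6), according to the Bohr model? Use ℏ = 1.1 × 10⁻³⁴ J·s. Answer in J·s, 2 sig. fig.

L_n = nℏ = 6 × 1.1 × 10⁻³⁴ = 6.6 × 10⁻³⁴ J·s

6.6 × 10⁻³⁴ J·s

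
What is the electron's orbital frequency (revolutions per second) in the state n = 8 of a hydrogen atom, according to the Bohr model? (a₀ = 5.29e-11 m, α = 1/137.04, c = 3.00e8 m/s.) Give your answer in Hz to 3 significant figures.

1.29e13 Hz

r = n²a₀/Z = 3.39e-9 m, v = Zαc/n = 2.74e5 m/s
f = v/(2πr) = 1.29e13 Hz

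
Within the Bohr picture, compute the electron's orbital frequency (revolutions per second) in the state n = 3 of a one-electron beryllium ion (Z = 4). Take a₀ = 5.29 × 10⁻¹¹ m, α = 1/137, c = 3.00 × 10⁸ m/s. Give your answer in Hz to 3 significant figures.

3.90 × 10¹⁵ Hz

r = n²a₀/Z = 1.19 × 10⁻¹⁰ m, v = Zαc/n = 2.92 × 10⁶ m/s
f = v/(2πr) = 3.90 × 10¹⁵ Hz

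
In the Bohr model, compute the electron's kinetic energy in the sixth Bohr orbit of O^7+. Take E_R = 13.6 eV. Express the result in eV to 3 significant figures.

For a Coulomb orbit the virial theorem gives K = −E_n.
E_n = −E_R·Z²/n², so K = E_R·Z²/n² = 13.6 × 8²/6² = 24.2 eV

24.2 eV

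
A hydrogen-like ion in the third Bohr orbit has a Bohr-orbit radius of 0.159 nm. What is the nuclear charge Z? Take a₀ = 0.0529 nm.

r_n = n²a₀/Z ⇒ Z = n²a₀/r = 3² × 0.0529 / 0.159 ≈ 2.99
Z = 3

3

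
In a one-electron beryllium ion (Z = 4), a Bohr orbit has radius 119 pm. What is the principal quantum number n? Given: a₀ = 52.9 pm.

3

r_n = n²a₀/Z ⇒ n² = rZ/a₀ = 119 × 4 / 52.9 ≈ 9.00
n = 3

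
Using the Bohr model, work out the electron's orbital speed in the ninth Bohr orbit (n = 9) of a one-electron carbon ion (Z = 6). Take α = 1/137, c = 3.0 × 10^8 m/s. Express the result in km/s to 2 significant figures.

1500 km/s

v_n = Zαc/n = 6 × 0.0073 × 3.0 × 10^8 / 9
    = 1500 km/s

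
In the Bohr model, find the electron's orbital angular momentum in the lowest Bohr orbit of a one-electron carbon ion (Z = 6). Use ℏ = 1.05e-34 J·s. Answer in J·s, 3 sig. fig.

1.05e-34 J·s

L_n = nℏ = 1 × 1.05e-34 = 1.05e-34 J·s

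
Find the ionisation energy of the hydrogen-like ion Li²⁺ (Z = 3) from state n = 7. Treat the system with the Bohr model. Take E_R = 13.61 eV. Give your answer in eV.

E_n = −E_R·Z²/n² = −13.61 × 3²/7² eV = -2.500 eV
Ionisation energy = −E_n = 2.500 eV

2.500 eV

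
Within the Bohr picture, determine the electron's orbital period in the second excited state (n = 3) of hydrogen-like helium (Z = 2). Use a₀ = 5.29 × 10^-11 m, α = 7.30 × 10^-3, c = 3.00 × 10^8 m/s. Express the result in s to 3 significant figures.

1.02 × 10^-15 s

r = n²a₀/Z = 3²·5.29 × 10^-11/2 = 2.38 × 10^-10 m
v = Zαc/n = 2·0.00730·3.00 × 10^8/3 = 1.46 × 10^6 m/s
T = 2πr/v = 1.02 × 10^-15 s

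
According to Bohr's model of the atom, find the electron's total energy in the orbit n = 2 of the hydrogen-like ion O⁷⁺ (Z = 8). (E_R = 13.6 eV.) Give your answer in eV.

-218 eV

E_n = −E_R·Z²/n² = −13.6 × 8²/2² = -218 eV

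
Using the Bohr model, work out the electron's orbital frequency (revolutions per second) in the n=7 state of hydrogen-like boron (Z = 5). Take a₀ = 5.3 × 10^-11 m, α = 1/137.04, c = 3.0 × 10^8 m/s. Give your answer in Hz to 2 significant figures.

r = n²a₀/Z = 5.2 × 10^-10 m, v = Zαc/n = 1.6 × 10^6 m/s
f = v/(2πr) = 4.8 × 10^14 Hz

4.8 × 10^14 Hz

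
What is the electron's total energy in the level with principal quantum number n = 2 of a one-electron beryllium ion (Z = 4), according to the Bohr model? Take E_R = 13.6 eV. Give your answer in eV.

-54.4 eV

E_n = −E_R·Z²/n² = −13.6 × 4²/2² = -54.4 eV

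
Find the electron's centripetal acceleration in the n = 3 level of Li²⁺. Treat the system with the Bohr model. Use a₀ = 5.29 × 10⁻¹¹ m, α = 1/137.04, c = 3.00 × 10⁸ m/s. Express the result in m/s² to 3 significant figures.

r = n²a₀/Z = 1.59 × 10⁻¹⁰ m, v = Zαc/n = 2.19 × 10⁶ m/s
a = v²/r = (2.19 × 10⁶)² / 1.59 × 10⁻¹⁰ = 3.02 × 10²² m/s²

3.02 × 10²² m/s²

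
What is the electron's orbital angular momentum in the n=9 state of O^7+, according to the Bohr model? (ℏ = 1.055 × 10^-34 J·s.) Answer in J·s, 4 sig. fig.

L_n = nℏ = 9 × 1.055 × 10^-34 = 9.495 × 10^-34 J·s

9.495 × 10^-34 J·s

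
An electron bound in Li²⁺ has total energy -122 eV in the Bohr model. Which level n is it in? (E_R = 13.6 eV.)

1

E_n = −E_R Z²/n² ⇒ n² = E_R Z²/(−E_n) = 13.6 × 3² / 122 ≈ 1.00
n = 1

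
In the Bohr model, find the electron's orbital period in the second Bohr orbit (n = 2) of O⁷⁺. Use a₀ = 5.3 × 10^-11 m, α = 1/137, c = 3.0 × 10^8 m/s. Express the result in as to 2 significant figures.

19 as

r = n²a₀/Z = 2²·5.3 × 10^-11/8 = 2.6 × 10^-11 m
v = Zαc/n = 8·0.0073·3.0 × 10^8/2 = 8.8 × 10^6 m/s
T = 2πr/v = 1.9 × 10^-17 s = 19 as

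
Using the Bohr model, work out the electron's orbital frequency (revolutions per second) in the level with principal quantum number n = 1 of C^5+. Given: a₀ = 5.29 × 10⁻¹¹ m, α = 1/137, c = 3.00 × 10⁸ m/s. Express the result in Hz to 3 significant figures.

r = n²a₀/Z = 8.82 × 10⁻¹² m, v = Zαc/n = 1.31 × 10⁷ m/s
f = v/(2πr) = 2.37 × 10¹⁷ Hz

2.37 × 10¹⁷ Hz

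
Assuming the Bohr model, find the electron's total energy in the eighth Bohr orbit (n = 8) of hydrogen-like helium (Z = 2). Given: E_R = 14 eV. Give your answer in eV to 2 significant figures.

-0.88 eV

E_n = −E_R·Z²/n² = −14 × 2²/8² = -0.88 eV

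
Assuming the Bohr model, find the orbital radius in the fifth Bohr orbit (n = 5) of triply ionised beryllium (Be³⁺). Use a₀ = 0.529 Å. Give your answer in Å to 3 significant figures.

3.31 Å

r_n = n²a₀/Z = 5² × 0.529 / 4
    = 25 × 0.529 / 4 = 3.31 Å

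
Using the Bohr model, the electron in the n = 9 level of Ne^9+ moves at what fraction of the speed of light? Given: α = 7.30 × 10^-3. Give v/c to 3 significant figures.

v_n = Zαc/n, so v/c = Zα/n = 10 × 0.00730 / 9 = 0.00811

0.00811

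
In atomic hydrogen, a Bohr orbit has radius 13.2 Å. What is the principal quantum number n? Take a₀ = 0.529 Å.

5

r_n = n²a₀/Z ⇒ n² = rZ/a₀ = 13.2 × 1 / 0.529 ≈ 24.95
n = 5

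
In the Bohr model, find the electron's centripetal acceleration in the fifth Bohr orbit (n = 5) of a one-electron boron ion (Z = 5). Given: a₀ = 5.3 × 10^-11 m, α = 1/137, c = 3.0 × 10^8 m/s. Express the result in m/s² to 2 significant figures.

r = n²a₀/Z = 2.6 × 10^-10 m, v = Zαc/n = 2.2 × 10^6 m/s
a = v²/r = (2.2 × 10^6)² / 2.6 × 10^-10 = 1.8 × 10^22 m/s²

1.8 × 10^22 m/s²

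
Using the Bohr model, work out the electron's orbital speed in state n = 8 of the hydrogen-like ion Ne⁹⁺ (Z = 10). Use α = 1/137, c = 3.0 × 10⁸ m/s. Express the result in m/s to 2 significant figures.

2.7 × 10⁶ m/s

v_n = Zαc/n = 10 × 0.0073 × 3.0 × 10⁸ / 8
    = 2.7 × 10⁶ m/s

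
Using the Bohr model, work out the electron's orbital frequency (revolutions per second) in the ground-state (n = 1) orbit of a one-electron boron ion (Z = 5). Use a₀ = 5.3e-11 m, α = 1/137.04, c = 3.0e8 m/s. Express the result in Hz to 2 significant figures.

r = n²a₀/Z = 1.1e-11 m, v = Zαc/n = 1.1e7 m/s
f = v/(2πr) = 1.6e17 Hz

1.6e17 Hz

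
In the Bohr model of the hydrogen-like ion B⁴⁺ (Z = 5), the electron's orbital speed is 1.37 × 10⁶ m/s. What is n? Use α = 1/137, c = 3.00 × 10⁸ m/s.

v_n = Zαc/n ⇒ n = Zαc/v = 5 × 0.00730 × 3.00 × 10⁸ / 1.37 × 10⁶ ≈ 7.99
n = 8

8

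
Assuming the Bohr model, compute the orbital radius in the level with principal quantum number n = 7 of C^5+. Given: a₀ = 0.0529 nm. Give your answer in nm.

r_n = n²a₀/Z = 7² × 0.0529 / 6
    = 49 × 0.0529 / 6 = 0.432 nm

0.432 nm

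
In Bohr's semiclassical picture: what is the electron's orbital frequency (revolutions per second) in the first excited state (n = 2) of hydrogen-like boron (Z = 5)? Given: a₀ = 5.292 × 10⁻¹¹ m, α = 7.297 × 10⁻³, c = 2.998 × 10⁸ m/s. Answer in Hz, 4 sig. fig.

2.056 × 10¹⁶ Hz

r = n²a₀/Z = 4.234 × 10⁻¹¹ m, v = Zαc/n = 5.469 × 10⁶ m/s
f = v/(2πr) = 2.056 × 10¹⁶ Hz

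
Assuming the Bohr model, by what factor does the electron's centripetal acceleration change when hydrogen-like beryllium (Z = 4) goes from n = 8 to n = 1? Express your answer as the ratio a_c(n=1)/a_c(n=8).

a_c ∝ Z^3 · n^-4; with Z fixed, a_c ∝ n^-4.
a_c(n=1)/a_c(n=8) = (1/8)^-4 = 4096

4096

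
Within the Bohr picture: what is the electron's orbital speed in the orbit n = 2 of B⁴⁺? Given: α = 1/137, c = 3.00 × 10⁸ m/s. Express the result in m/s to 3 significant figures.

5.47 × 10⁶ m/s

v_n = Zαc/n = 5 × 0.00730 × 3.00 × 10⁸ / 2
    = 5.47 × 10⁶ m/s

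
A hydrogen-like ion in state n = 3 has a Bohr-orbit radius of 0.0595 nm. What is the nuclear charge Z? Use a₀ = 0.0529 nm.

8

r_n = n²a₀/Z ⇒ Z = n²a₀/r = 3² × 0.0529 / 0.0595 ≈ 8.00
Z = 8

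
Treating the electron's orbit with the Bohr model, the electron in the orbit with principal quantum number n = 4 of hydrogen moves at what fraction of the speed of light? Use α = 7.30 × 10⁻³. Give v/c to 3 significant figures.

v_n = Zαc/n, so v/c = Zα/n = 1 × 0.00730 / 4 = 0.00183

0.00183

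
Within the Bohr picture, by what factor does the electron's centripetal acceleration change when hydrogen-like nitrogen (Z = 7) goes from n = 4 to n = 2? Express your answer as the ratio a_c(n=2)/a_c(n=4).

a_c ∝ Z^3 · n^-4; with Z fixed, a_c ∝ n^-4.
a_c(n=2)/a_c(n=4) = (2/4)^-4 = 16

16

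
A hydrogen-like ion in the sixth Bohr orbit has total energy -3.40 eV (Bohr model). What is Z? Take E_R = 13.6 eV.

E_n = −E_R Z²/n² ⇒ Z² = −E_n n²/E_R = 3.40 × 6² / 13.6 ≈ 9.00
Z = 3

3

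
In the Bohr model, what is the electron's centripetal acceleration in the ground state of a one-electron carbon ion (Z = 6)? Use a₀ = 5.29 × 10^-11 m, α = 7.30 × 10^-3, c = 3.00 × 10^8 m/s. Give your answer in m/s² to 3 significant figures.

r = n²a₀/Z = 8.82 × 10^-12 m, v = Zαc/n = 1.31 × 10^7 m/s
a = v²/r = (1.31 × 10^7)² / 8.82 × 10^-12 = 1.96 × 10^25 m/s²

1.96 × 10^25 m/s²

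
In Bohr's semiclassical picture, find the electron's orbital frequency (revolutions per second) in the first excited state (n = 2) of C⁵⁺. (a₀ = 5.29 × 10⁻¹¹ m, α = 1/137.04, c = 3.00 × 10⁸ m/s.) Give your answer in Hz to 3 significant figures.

r = n²a₀/Z = 3.53 × 10⁻¹¹ m, v = Zαc/n = 6.57 × 10⁶ m/s
f = v/(2πr) = 2.96 × 10¹⁶ Hz

2.96 × 10¹⁶ Hz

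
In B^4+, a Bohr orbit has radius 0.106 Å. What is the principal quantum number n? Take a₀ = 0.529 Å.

1

r_n = n²a₀/Z ⇒ n² = rZ/a₀ = 0.106 × 5 / 0.529 ≈ 1.00
n = 1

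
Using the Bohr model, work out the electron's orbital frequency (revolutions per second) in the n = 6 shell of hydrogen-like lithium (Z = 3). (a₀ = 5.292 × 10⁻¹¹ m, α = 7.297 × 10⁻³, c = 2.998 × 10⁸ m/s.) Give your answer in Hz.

r = n²a₀/Z = 6.350 × 10⁻¹⁰ m, v = Zαc/n = 1.094 × 10⁶ m/s
f = v/(2πr) = 2.741 × 10¹⁴ Hz

2.741 × 10¹⁴ Hz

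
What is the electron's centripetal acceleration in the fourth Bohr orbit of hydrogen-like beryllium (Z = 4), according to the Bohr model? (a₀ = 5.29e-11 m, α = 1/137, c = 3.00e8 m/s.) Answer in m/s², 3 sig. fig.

r = n²a₀/Z = 2.12e-10 m, v = Zαc/n = 2.19e6 m/s
a = v²/r = (2.19e6)² / 2.12e-10 = 2.27e22 m/s²

2.27e22 m/s²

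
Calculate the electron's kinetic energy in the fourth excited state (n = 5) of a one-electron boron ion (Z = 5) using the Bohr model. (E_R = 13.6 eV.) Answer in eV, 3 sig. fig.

For a Coulomb orbit the virial theorem gives K = −E_n.
E_n = −E_R·Z²/n², so K = E_R·Z²/n² = 13.6 × 5²/5² = 13.6 eV

13.6 eV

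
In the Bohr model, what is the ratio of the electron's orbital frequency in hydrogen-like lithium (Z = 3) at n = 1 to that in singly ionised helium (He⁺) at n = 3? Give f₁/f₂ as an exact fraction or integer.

243/4

f ∝ Z^2 · n^-3
f₁/f₂ = (3/2)^2 · (1/3)^-3 = 243/4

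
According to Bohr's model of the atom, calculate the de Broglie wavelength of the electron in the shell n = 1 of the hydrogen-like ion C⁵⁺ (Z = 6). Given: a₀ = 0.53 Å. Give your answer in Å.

The Bohr quantisation condition is nλ = 2πr_n.
r_n = n²a₀/Z = 0.088 Å
λ = 2πr_n/n = 2π·0.088/1 = 0.56 Å

0.56 Å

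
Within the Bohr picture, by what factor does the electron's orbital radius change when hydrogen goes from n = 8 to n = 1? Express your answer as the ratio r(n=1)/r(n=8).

1/64

r ∝ Z^-1 · n^2; with Z fixed, r ∝ n^2.
r(n=1)/r(n=8) = (1/8)^2 = 1/64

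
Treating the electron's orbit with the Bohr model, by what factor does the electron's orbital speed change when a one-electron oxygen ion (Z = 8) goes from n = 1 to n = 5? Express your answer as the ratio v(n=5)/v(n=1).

v ∝ Z^1 · n^-1; with Z fixed, v ∝ n^-1.
v(n=5)/v(n=1) = (5/1)^-1 = 1/5

1/5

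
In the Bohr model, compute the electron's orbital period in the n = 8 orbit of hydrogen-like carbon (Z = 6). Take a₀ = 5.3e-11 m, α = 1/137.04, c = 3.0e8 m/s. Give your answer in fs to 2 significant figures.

r = n²a₀/Z = 8²·5.3e-11/6 = 5.7e-10 m
v = Zαc/n = 6·0.0073·3.0e8/8 = 1.6e6 m/s
T = 2πr/v = 2.2e-15 s = 2.2 fs

2.2 fs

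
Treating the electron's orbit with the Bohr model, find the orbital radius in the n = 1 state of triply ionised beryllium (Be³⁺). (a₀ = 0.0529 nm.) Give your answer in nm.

0.0132 nm

r_n = n²a₀/Z = 1² × 0.0529 / 4
    = 1 × 0.0529 / 4 = 0.0132 nm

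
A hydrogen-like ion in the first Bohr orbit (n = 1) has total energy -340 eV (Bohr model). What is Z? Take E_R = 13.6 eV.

5

E_n = −E_R Z²/n² ⇒ Z² = −E_n n²/E_R = 340 × 1² / 13.6 ≈ 25.00
Z = 5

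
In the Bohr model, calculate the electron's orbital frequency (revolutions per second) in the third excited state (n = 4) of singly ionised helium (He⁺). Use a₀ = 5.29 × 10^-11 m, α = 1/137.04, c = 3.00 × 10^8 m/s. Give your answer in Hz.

4.12 × 10^14 Hz

r = n²a₀/Z = 4.23 × 10^-10 m, v = Zαc/n = 1.09 × 10^6 m/s
f = v/(2πr) = 4.12 × 10^14 Hz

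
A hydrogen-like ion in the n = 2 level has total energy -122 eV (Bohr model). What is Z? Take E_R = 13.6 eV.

E_n = −E_R Z²/n² ⇒ Z² = −E_n n²/E_R = 122 × 2² / 13.6 ≈ 35.88
Z = 6

6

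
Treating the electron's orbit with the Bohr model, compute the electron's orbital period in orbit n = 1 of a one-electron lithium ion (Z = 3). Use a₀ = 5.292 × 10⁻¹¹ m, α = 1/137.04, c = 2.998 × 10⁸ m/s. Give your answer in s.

1.689 × 10⁻¹⁷ s

r = n²a₀/Z = 1²·5.292 × 10⁻¹¹/3 = 1.764 × 10⁻¹¹ m
v = Zαc/n = 3·0.007297·2.998 × 10⁸/1 = 6.563 × 10⁶ m/s
T = 2πr/v = 1.689 × 10⁻¹⁷ s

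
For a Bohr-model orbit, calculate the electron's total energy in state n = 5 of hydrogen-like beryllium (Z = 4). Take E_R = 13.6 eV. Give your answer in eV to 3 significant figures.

E_n = −E_R·Z²/n² = −13.6 × 4²/5² = -8.70 eV

-8.70 eV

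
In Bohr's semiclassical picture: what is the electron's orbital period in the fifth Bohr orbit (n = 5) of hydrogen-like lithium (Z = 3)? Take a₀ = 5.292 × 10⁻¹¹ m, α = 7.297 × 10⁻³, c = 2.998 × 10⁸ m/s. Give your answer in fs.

2.111 fs

r = n²a₀/Z = 5²·5.292 × 10⁻¹¹/3 = 4.410 × 10⁻¹⁰ m
v = Zαc/n = 3·0.007297·2.998 × 10⁸/5 = 1.313 × 10⁶ m/s
T = 2πr/v = 2.111 × 10⁻¹⁵ s = 2.111 fs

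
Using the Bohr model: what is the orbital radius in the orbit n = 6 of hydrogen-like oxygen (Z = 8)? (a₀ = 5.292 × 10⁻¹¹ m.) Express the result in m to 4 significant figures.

2.381 × 10⁻¹⁰ m

r_n = n²a₀/Z = 6² × 5.292 × 10⁻¹¹ / 8
    = 36 × 5.292 × 10⁻¹¹ / 8 = 2.381 × 10⁻¹⁰ m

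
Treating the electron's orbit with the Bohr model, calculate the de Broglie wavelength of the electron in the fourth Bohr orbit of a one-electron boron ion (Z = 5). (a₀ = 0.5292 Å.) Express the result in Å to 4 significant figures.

2.660 Å

The Bohr quantisation condition is nλ = 2πr_n.
r_n = n²a₀/Z = 1.693 Å
λ = 2πr_n/n = 2π·1.693/4 = 2.660 Å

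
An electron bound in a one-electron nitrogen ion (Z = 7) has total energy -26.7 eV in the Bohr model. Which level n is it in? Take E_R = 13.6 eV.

E_n = −E_R Z²/n² ⇒ n² = E_R Z²/(−E_n) = 13.6 × 7² / 26.7 ≈ 24.96
n = 5

5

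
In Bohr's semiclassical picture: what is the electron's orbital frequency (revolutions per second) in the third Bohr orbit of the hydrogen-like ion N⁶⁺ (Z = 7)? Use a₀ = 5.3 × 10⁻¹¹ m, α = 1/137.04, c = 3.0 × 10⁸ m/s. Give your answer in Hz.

r = n²a₀/Z = 6.8 × 10⁻¹¹ m, v = Zαc/n = 5.1 × 10⁶ m/s
f = v/(2πr) = 1.2 × 10¹⁶ Hz

1.2 × 10¹⁶ Hz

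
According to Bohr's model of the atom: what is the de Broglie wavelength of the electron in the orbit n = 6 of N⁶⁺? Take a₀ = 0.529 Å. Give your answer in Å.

2.85 Å

The Bohr quantisation condition is nλ = 2πr_n.
r_n = n²a₀/Z = 2.72 Å
λ = 2πr_n/n = 2π·2.72/6 = 2.85 Å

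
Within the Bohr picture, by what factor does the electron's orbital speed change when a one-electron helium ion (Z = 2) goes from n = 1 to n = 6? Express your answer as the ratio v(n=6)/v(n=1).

1/6

v ∝ Z^1 · n^-1; with Z fixed, v ∝ n^-1.
v(n=6)/v(n=1) = (6/1)^-1 = 1/6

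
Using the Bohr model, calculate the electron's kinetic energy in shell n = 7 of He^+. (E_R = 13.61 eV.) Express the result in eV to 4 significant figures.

For a Coulomb orbit the virial theorem gives K = −E_n.
E_n = −E_R·Z²/n², so K = E_R·Z²/n² = 13.61 × 2²/7² = 1.111 eV

1.111 eV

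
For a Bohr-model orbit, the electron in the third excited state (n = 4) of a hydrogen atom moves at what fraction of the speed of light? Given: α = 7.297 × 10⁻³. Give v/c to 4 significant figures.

0.001824

v_n = Zαc/n, so v/c = Zα/n = 1 × 0.007297 / 4 = 0.001824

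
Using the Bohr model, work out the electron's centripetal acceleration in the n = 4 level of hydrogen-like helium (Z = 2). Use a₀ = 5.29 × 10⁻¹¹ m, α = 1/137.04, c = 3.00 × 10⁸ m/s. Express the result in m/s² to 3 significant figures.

r = n²a₀/Z = 4.23 × 10⁻¹⁰ m, v = Zαc/n = 1.09 × 10⁶ m/s
a = v²/r = (1.09 × 10⁶)² / 4.23 × 10⁻¹⁰ = 2.83 × 10²¹ m/s²

2.83 × 10²¹ m/s²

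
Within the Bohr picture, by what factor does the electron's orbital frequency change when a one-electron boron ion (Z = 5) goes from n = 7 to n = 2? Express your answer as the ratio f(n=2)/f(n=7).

343/8

f ∝ Z^2 · n^-3; with Z fixed, f ∝ n^-3.
f(n=2)/f(n=7) = (2/7)^-3 = 343/8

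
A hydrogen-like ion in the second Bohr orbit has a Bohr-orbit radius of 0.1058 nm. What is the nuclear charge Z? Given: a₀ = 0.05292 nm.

2

r_n = n²a₀/Z ⇒ Z = n²a₀/r = 2² × 0.05292 / 0.1058 ≈ 2.00
Z = 2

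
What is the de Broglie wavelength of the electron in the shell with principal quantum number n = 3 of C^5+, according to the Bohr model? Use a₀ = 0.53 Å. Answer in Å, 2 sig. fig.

The Bohr quantisation condition is nλ = 2πr_n.
r_n = n²a₀/Z = 0.80 Å
λ = 2πr_n/n = 2π·0.80/3 = 1.7 Å

1.7 Å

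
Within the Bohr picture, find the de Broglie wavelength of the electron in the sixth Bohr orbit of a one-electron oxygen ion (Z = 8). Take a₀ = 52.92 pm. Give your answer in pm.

249.4 pm

The Bohr quantisation condition is nλ = 2πr_n.
r_n = n²a₀/Z = 238.1 pm
λ = 2πr_n/n = 2π·238.1/6 = 249.4 pm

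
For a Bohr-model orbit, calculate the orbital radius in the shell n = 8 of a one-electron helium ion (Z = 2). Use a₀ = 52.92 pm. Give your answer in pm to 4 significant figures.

1693 pm

r_n = n²a₀/Z = 8² × 52.92 / 2
    = 64 × 52.92 / 2 = 1693 pm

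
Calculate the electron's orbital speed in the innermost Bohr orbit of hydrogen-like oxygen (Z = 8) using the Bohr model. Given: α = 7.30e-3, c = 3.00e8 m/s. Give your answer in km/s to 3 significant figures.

1.75e4 km/s

v_n = Zαc/n = 8 × 0.00730 × 3.00e8 / 1
    = 1.75e4 km/s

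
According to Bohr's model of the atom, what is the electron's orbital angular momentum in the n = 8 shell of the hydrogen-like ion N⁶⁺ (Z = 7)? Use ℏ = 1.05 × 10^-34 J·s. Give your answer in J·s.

8.40 × 10^-34 J·s

L_n = nℏ = 8 × 1.05 × 10^-34 = 8.40 × 10^-34 J·s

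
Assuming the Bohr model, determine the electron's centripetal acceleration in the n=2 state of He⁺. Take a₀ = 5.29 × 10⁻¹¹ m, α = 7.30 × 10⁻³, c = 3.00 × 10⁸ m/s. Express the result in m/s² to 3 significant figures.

r = n²a₀/Z = 1.06 × 10⁻¹⁰ m, v = Zαc/n = 2.19 × 10⁶ m/s
a = v²/r = (2.19 × 10⁶)² / 1.06 × 10⁻¹⁰ = 4.53 × 10²² m/s²

4.53 × 10²² m/s²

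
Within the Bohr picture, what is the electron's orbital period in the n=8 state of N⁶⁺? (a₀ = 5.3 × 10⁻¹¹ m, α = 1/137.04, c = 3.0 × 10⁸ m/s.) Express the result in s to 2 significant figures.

1.6 × 10⁻¹⁵ s

r = n²a₀/Z = 8²·5.3 × 10⁻¹¹/7 = 4.8 × 10⁻¹⁰ m
v = Zαc/n = 7·0.0073·3.0 × 10⁸/8 = 1.9 × 10⁶ m/s
T = 2πr/v = 1.6 × 10⁻¹⁵ s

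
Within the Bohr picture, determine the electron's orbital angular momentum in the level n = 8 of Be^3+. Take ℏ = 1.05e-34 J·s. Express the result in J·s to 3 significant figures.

8.40e-34 J·s

L_n = nℏ = 8 × 1.05e-34 = 8.40e-34 J·s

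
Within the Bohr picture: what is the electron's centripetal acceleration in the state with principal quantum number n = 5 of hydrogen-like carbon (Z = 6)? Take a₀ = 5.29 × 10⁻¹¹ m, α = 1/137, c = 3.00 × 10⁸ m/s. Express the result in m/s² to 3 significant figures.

r = n²a₀/Z = 2.20 × 10⁻¹⁰ m, v = Zαc/n = 2.63 × 10⁶ m/s
a = v²/r = (2.63 × 10⁶)² / 2.20 × 10⁻¹⁰ = 3.13 × 10²² m/s²

3.13 × 10²² m/s²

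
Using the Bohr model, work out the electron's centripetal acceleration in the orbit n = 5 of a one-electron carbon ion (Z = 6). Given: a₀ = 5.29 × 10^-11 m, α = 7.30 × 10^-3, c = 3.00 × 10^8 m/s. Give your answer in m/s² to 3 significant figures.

r = n²a₀/Z = 2.20 × 10^-10 m, v = Zαc/n = 2.63 × 10^6 m/s
a = v²/r = (2.63 × 10^6)² / 2.20 × 10^-10 = 3.13 × 10^22 m/s²

3.13 × 10^22 m/s²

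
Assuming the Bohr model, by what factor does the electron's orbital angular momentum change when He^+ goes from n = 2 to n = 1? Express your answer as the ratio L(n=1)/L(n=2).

1/2

L = nℏ depends only on n, so L ∝ n.
L(n=1)/L(n=2) = (1/2)^1 = 1/2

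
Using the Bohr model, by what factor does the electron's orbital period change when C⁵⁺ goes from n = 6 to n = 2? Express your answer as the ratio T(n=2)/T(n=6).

1/27

T ∝ Z^-2 · n^3; with Z fixed, T ∝ n^3.
T(n=2)/T(n=6) = (2/6)^3 = 1/27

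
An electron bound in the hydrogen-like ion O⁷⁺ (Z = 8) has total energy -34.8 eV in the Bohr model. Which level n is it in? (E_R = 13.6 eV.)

E_n = −E_R Z²/n² ⇒ n² = E_R Z²/(−E_n) = 13.6 × 8² / 34.8 ≈ 25.01
n = 5

5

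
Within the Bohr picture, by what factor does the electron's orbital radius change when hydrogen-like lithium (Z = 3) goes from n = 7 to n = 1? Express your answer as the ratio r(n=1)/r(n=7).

1/49

r ∝ Z^-1 · n^2; with Z fixed, r ∝ n^2.
r(n=1)/r(n=7) = (1/7)^2 = 1/49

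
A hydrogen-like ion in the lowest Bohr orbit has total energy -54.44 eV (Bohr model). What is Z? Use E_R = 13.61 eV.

2

E_n = −E_R Z²/n² ⇒ Z² = −E_n n²/E_R = 54.44 × 1² / 13.61 ≈ 4.00
Z = 2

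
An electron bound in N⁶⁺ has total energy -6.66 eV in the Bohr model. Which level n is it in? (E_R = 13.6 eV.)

E_n = −E_R Z²/n² ⇒ n² = E_R Z²/(−E_n) = 13.6 × 7² / 6.66 ≈ 100.06
n = 10

10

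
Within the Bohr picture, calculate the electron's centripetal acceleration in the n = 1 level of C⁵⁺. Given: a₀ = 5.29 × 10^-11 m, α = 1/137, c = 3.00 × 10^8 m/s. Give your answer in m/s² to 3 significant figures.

r = n²a₀/Z = 8.82 × 10^-12 m, v = Zαc/n = 1.31 × 10^7 m/s
a = v²/r = (1.31 × 10^7)² / 8.82 × 10^-12 = 1.96 × 10^25 m/s²

1.96 × 10^25 m/s²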